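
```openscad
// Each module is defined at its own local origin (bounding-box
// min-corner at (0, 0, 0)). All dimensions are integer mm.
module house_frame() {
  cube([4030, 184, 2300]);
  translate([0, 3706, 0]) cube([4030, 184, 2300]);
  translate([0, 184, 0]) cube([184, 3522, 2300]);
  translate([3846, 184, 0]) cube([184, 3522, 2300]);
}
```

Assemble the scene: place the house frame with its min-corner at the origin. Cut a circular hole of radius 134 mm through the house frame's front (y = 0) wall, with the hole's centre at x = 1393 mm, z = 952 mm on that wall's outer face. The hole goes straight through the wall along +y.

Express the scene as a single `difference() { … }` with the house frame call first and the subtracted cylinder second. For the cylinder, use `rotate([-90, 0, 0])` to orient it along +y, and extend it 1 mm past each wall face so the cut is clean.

difference() {
  house_frame();
  translate([1393, -1, 952]) rotate([-90, 0, 0]) cylinder(h = 186, r = 134);
}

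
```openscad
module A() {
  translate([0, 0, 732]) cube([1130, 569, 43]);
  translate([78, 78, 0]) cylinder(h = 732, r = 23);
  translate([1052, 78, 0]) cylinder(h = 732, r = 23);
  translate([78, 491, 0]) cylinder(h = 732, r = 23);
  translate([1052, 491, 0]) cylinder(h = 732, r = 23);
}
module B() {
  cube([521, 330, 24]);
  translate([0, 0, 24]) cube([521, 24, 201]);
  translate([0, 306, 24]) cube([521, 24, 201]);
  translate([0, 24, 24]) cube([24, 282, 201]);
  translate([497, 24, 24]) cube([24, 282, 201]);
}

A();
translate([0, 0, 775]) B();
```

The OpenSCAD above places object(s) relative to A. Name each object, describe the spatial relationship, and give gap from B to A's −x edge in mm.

A is a table. B is an open box. The open box is on top of the table. The gap from the open box to the table's −x edge is 0 mm.

The open box's min-x is at 0; the table's min-x is 0; gap = 0 mm.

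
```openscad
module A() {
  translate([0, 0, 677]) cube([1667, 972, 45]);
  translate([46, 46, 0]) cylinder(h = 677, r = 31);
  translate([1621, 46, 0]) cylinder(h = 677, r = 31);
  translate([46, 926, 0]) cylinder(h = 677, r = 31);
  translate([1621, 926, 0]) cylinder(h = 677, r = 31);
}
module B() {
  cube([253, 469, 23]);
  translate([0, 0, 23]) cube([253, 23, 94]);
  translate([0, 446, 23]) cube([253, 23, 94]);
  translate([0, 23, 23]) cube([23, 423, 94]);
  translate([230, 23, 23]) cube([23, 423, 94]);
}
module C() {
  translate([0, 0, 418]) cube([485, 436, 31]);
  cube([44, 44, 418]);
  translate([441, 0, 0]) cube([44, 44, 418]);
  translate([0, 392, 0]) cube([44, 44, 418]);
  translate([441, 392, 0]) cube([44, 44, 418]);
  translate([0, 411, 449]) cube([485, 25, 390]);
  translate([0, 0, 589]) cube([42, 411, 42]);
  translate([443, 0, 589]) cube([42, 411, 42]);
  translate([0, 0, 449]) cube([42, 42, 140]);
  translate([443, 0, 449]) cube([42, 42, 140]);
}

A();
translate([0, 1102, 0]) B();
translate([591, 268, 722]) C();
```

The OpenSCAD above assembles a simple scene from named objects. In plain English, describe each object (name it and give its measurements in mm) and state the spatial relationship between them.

A is a rectangular dining table. The top is 1667×972×45 mm with its upper surface at z = 722 mm. It stands on four round legs of 62 mm diameter, each leg's bounding box inset 15 mm from the nearest pair of top edges, running from the floor to the underside of the top.

B is an open-topped rectangular box: outside dimensions 253×469×117 mm, with a uniform wall and base thickness of 23 mm. The base is a full 253×469 slab on the floor; four walls sit on top of the base. The front and back walls (the −y and +y sides) span the full width; the two side walls fit between them.

C is a chair: 485×436 mm seat, 31 mm thick, top at z = 449 mm, on four 44 mm square corner legs flush with the seat edges. A 25 mm thick backrest slab spans the full seat width, extending 390 mm above the seat top, its back face flush with the seat's +y edge. Two armrests of 42×42 mm section run along each side from the seat's front edge to the front of the backrest, top faces 182 mm above the seat top and outer faces flush with the seat's x-edges; a 42×42 mm post under the front of each armrest stands on the seat at the front corner.

The open box is on the floor beside the table on its +y side. The chair is on top of the table, centred.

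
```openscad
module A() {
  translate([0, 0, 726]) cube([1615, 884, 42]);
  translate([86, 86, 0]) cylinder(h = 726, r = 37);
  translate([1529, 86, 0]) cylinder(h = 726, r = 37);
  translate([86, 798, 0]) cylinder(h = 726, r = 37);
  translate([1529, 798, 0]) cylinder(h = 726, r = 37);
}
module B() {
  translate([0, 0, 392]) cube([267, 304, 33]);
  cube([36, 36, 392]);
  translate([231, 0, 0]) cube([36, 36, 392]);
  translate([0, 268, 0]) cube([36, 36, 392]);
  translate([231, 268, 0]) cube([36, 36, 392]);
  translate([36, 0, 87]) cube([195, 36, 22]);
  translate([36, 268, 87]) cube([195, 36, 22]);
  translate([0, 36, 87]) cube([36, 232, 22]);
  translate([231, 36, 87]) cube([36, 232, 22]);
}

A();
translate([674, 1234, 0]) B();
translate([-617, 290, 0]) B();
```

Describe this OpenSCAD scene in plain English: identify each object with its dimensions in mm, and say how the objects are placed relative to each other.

A is a rectangular dining table. The top is 1615×884×42 mm with its upper surface at z = 768 mm. It stands on four round legs of 74 mm diameter, each leg's bounding box inset 49 mm from the nearest pair of top edges, running from the floor to the underside of the top.

B is a simple wooden stool: a rectangular seat 267 mm (x) by 304 mm (y), 33 mm thick, top face at z = 425 mm, on four square legs, each 36×36 mm in cross-section. The legs rest on z = 0, each flush with a corner of the seat. Four stretchers, 36 mm wide and 22 mm tall, connect adjacent legs with their undersides at z = 87 mm, each running between the inner faces of the legs it joins and aligned with the legs' outer faces on the other axis.

Two stools sit around the table at the +y, −x sides.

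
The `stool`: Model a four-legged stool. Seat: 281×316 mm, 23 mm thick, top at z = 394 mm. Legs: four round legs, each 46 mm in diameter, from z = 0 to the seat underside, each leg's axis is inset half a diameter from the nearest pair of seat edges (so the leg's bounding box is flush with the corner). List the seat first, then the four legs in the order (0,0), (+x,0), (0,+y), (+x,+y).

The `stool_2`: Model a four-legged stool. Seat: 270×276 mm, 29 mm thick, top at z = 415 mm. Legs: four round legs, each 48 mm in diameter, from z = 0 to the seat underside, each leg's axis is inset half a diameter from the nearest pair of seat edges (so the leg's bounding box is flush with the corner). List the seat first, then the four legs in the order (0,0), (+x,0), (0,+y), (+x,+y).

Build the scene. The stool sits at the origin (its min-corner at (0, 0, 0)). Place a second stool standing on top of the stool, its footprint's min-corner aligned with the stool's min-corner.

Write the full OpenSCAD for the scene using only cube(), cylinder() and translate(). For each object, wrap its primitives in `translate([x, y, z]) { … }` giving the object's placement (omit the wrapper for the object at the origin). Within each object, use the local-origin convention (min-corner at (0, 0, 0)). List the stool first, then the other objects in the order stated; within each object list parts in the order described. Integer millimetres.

translate([0, 0, 371]) cube([281, 316, 23]);
translate([23, 23, 0]) cylinder(h = 371, r = 23);
translate([258, 23, 0]) cylinder(h = 371, r = 23);
translate([23, 293, 0]) cylinder(h = 371, r = 23);
translate([258, 293, 0]) cylinder(h = 371, r = 23);
translate([0, 0, 394]) {
  translate([0, 0, 386]) cube([270, 276, 29]);
  translate([24, 24, 0]) cylinder(h = 386, r = 24);
  translate([246, 24, 0]) cylinder(h = 386, r = 24);
  translate([24, 252, 0]) cylinder(h = 386, r = 24);
  translate([246, 252, 0]) cylinder(h = 386, r = 24);
}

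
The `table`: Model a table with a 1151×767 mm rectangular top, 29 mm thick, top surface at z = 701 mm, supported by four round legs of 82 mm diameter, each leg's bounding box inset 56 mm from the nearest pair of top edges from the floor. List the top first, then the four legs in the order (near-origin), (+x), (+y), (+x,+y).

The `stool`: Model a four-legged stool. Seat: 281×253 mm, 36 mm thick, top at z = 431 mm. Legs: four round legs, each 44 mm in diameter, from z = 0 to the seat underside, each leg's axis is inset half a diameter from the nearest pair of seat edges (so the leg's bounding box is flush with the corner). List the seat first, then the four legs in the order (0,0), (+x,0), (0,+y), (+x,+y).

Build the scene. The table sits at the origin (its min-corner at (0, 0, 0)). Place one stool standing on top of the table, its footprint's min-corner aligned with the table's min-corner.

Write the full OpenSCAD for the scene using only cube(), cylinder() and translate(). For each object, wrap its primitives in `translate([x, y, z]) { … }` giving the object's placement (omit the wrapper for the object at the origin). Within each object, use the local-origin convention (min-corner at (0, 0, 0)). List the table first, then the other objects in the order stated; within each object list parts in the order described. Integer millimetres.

translate([0, 0, 672]) cube([1151, 767, 29]);
translate([97, 97, 0]) cylinder(h = 672, r = 41);
translate([1054, 97, 0]) cylinder(h = 672, r = 41);
translate([97, 670, 0]) cylinder(h = 672, r = 41);
translate([1054, 670, 0]) cylinder(h = 672, r = 41);
translate([0, 0, 701]) {
  translate([0, 0, 395]) cube([281, 253, 36]);
  translate([22, 22, 0]) cylinder(h = 395, r = 22);
  translate([259, 22, 0]) cylinder(h = 395, r = 22);
  translate([22, 231, 0]) cylinder(h = 395, r = 22);
  translate([259, 231, 0]) cylinder(h = 395, r = 22);
}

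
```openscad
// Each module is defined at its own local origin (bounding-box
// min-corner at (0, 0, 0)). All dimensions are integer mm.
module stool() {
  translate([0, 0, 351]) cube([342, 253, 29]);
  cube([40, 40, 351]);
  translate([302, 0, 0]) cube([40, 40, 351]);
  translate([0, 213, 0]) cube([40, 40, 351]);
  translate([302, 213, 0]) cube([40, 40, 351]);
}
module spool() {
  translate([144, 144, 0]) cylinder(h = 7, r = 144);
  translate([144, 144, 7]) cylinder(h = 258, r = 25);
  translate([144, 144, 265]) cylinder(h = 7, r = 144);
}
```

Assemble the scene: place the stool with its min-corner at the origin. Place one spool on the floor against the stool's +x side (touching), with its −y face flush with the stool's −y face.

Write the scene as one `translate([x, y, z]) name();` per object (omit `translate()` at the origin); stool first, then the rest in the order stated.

stool();
translate([342, 0, 0]) spool();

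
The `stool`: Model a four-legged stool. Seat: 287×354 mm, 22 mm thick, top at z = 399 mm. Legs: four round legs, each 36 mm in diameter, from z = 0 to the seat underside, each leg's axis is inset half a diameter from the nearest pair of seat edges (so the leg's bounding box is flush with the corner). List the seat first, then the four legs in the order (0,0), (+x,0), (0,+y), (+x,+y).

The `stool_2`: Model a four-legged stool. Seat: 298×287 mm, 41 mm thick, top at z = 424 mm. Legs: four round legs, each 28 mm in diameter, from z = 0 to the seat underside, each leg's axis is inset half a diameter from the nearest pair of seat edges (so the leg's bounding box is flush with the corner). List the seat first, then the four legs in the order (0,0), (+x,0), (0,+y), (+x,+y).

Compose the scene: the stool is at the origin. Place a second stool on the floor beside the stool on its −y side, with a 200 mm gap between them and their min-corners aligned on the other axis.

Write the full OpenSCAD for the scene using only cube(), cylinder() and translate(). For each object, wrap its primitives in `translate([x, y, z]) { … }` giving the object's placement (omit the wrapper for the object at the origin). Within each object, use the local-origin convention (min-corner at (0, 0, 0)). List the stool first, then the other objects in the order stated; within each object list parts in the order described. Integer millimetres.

translate([0, 0, 377]) cube([287, 354, 22]);
translate([18, 18, 0]) cylinder(h = 377, r = 18);
translate([269, 18, 0]) cylinder(h = 377, r = 18);
translate([18, 336, 0]) cylinder(h = 377, r = 18);
translate([269, 336, 0]) cylinder(h = 377, r = 18);
translate([0, -487, 0]) {
  translate([0, 0, 383]) cube([298, 287, 41]);
  translate([14, 14, 0]) cylinder(h = 383, r = 14);
  translate([284, 14, 0]) cylinder(h = 383, r = 14);
  translate([14, 273, 0]) cylinder(h = 383, r = 14);
  translate([284, 273, 0]) cylinder(h = 383, r = 14);
}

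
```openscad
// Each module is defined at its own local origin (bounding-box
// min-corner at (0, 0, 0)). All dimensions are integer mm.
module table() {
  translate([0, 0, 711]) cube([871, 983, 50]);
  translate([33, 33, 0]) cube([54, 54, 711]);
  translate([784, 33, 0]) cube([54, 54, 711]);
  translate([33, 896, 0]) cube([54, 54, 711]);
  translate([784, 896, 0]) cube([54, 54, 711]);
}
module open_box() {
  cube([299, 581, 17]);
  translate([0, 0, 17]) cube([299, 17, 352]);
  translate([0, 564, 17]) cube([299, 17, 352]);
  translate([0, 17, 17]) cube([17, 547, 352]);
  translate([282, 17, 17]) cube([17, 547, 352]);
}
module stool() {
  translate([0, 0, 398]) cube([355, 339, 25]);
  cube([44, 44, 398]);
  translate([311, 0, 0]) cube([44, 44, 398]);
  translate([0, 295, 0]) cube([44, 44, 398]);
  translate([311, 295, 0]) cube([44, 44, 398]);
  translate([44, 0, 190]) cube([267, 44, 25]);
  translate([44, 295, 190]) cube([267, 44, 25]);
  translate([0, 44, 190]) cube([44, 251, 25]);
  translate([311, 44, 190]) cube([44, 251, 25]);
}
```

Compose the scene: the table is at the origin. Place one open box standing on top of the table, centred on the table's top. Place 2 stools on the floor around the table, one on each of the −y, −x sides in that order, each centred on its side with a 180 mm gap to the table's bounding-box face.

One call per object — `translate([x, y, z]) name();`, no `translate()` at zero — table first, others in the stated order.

table();
translate([286, 201, 761]) open_box();
translate([258, -519, 0]) stool();
translate([-535, 322, 0]) stool();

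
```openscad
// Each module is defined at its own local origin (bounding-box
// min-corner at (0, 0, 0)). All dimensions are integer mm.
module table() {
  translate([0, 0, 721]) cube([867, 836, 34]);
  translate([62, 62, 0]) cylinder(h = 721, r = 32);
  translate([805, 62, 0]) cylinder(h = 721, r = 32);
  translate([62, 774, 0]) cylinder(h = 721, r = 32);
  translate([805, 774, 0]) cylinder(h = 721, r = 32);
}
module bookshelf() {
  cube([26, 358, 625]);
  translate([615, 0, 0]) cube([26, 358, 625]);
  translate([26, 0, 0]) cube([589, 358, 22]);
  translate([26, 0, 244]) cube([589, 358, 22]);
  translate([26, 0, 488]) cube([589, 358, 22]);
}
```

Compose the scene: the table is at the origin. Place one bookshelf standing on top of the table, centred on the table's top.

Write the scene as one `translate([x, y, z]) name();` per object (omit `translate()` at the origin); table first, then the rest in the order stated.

table();
translate([113, 239, 755]) bookshelf();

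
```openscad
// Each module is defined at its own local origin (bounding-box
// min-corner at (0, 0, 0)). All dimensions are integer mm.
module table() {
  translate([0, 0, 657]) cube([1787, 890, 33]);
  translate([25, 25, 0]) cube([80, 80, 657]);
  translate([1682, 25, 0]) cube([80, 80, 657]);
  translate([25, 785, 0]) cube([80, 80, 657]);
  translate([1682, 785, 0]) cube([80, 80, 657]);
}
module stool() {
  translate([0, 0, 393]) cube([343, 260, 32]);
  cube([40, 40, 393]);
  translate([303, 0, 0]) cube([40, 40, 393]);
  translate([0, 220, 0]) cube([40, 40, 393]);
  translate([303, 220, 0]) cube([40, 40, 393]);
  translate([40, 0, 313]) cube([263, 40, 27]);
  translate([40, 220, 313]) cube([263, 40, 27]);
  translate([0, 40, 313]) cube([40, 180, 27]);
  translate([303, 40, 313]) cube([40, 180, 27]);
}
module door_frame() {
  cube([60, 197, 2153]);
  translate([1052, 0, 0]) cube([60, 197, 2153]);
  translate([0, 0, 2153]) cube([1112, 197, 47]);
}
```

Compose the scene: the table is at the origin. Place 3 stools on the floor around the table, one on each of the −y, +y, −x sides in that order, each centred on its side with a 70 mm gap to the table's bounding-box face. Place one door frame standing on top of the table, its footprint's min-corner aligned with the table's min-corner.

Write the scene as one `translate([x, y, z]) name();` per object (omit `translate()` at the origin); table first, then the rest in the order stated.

table();
translate([722, -330, 0]) stool();
translate([722, 960, 0]) stool();
translate([-413, 315, 0]) stool();
translate([0, 0, 690]) door_frame();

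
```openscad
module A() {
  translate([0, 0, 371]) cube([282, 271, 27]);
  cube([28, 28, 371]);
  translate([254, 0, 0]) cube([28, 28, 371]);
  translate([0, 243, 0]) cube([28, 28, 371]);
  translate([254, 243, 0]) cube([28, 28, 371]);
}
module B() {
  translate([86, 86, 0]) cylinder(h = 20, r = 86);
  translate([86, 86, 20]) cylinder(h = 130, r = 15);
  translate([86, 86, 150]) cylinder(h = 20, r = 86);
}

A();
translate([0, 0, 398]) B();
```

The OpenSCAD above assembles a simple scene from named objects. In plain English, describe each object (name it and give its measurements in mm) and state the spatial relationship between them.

A is a four-legged stool. The seat is 282×271 mm, 27 mm thick, top at z = 398 mm. It stands on four square legs, each 28×28 mm in cross-section, from z = 0 to the seat underside, each flush with a corner of the seat.

B is a spool: two coaxial disc flanges of radius 86 mm and thickness 20 mm, joined by a core cylinder of radius 15 mm and height 130 mm. The lower flange rests on z = 0 and the three cylinders share a vertical axis.

The spool is on top of the stool.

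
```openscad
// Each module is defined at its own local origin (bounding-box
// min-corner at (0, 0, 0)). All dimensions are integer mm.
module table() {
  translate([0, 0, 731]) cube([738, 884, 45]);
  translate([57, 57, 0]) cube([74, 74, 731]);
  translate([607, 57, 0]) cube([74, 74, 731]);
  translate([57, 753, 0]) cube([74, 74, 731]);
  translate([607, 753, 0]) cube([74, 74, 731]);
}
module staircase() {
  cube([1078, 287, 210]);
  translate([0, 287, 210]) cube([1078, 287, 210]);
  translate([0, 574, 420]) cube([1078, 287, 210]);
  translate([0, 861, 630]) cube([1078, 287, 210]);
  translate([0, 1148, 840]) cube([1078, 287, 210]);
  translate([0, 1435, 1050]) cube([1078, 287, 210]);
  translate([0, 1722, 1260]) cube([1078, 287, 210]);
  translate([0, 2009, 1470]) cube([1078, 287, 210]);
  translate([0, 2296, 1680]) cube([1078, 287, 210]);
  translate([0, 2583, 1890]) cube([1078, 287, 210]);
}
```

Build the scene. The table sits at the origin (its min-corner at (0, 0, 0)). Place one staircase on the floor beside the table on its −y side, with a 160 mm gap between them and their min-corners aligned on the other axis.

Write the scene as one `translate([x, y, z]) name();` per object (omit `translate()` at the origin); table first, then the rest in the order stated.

table();
translate([0, -3030, 0]) staircase();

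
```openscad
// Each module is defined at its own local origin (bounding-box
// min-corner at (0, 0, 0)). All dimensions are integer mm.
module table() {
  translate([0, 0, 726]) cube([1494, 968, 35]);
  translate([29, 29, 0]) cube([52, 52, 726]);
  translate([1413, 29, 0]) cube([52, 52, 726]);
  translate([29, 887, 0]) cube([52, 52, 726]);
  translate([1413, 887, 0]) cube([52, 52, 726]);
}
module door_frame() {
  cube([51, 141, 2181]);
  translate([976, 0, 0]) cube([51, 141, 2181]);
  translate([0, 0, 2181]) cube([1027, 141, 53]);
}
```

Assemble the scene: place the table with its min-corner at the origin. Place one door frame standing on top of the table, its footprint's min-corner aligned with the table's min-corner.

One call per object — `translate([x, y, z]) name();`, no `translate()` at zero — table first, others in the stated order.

table();
translate([0, 0, 761]) door_frame();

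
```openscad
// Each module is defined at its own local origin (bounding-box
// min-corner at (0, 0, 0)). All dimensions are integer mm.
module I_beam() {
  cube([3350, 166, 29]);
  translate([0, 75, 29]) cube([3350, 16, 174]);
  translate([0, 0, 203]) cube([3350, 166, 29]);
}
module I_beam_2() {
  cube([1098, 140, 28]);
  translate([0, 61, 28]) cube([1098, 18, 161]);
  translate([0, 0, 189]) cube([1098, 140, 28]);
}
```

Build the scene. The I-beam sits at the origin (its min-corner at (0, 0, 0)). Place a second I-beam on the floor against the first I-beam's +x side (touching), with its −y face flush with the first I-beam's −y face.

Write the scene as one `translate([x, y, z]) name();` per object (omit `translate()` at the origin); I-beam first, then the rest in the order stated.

I_beam();
translate([3350, 0, 0]) I_beam_2();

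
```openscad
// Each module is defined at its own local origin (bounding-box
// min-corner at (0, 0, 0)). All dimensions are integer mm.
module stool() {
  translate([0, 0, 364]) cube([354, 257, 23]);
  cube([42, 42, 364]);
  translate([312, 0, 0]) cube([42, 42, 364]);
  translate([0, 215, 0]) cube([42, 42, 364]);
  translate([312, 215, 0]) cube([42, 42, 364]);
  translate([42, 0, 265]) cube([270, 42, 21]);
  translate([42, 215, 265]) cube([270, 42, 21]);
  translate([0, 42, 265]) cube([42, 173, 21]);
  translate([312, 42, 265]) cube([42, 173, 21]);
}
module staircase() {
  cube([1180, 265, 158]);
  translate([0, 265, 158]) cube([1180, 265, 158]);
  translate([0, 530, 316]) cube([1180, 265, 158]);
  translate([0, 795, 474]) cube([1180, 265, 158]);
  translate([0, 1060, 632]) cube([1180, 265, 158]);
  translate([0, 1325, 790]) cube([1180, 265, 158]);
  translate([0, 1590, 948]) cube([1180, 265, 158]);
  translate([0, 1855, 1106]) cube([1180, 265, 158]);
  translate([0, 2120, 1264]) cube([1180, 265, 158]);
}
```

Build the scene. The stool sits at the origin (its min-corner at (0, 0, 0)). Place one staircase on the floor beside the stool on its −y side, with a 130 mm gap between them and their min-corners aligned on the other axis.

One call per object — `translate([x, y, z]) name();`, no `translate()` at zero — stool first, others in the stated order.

stool();
translate([0, -2515, 0]) staircase();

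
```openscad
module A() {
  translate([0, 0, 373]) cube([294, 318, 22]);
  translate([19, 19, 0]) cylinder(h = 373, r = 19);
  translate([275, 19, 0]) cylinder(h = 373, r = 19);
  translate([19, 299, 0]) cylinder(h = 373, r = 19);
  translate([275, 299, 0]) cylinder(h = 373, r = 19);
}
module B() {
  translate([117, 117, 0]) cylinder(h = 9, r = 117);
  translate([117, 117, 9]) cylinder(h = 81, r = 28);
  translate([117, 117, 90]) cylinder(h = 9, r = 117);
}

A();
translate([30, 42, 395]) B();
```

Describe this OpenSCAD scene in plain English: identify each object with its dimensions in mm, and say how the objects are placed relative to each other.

A is a four-legged stool. The seat is a 294×318×22 mm slab whose top surface is at z = 395 mm; four round legs, each 38 mm in diameter, run from the floor (z = 0) to the underside of the seat, each leg's axis is inset half a diameter from the nearest pair of seat edges (so the leg's bounding box is flush with the corner).

B is a spool: two coaxial disc flanges of radius 117 mm and thickness 9 mm, joined by a core cylinder of radius 28 mm and height 81 mm. The lower flange rests on z = 0 and the three cylinders share a vertical axis.

The spool is on top of the stool, centred.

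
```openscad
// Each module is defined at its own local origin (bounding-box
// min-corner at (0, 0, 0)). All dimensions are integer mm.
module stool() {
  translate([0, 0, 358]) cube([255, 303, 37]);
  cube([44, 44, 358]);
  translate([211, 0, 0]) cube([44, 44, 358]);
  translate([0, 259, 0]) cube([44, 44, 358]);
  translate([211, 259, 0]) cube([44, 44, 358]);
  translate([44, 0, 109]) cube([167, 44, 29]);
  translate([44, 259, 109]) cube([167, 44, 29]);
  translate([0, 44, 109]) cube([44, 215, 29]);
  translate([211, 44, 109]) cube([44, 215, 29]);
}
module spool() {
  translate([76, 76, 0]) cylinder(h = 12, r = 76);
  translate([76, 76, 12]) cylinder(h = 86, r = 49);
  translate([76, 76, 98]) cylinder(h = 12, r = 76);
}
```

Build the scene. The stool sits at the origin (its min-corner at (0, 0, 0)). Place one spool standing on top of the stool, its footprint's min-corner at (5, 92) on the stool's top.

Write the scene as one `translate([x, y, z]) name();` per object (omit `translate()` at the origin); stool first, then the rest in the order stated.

stool();
translate([5, 92, 395]) spool();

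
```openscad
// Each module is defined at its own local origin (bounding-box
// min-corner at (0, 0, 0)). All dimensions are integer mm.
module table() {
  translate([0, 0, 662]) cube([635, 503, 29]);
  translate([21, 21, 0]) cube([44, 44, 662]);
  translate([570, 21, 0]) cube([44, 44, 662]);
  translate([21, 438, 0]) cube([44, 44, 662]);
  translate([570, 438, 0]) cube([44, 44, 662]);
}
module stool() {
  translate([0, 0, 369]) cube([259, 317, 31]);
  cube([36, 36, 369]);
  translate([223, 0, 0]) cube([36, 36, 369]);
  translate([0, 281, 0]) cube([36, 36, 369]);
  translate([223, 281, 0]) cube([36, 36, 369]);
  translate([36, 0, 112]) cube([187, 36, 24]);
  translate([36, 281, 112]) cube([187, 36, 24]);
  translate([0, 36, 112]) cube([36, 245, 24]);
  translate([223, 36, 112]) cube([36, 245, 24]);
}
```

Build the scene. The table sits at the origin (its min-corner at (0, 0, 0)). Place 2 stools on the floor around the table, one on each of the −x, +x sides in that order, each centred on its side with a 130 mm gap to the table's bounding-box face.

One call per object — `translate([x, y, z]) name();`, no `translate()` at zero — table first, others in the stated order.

table();
translate([-389, 93, 0]) stool();
translate([765, 93, 0]) stool();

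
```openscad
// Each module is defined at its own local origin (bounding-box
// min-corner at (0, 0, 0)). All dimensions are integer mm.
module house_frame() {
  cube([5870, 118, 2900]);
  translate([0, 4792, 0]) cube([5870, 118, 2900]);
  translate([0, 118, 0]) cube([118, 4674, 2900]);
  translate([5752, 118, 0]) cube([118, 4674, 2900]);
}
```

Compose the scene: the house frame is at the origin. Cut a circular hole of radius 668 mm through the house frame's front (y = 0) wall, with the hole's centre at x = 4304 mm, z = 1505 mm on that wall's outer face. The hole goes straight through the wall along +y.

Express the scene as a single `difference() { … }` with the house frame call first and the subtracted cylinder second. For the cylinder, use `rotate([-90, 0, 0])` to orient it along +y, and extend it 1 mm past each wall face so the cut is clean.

difference() {
  house_frame();
  translate([4304, -1, 1505]) rotate([-90, 0, 0]) cylinder(h = 120, r = 668);
}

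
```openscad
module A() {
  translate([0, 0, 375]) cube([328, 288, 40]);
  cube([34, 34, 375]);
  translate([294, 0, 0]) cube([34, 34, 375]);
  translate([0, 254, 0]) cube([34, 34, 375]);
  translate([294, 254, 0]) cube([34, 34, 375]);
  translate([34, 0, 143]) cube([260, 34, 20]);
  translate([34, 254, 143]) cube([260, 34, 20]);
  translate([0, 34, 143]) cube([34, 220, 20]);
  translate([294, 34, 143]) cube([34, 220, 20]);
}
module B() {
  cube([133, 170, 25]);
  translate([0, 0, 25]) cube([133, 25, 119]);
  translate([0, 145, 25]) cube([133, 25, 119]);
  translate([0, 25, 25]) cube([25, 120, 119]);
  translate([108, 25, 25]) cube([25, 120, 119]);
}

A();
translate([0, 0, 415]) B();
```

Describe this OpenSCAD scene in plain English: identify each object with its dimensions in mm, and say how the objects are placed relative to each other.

A is a four-legged stool. The seat is a 328×288×40 mm slab whose top surface is at z = 415 mm; four square legs, each 34×34 mm in cross-section, run from the floor (z = 0) to the underside of the seat, each flush with a corner of the seat. Four stretchers, 34 mm wide and 20 mm tall, connect adjacent legs with their undersides at z = 143 mm, each running between the inner faces of the legs it joins and aligned with the legs' outer faces on the other axis.

B is an open-topped rectangular box: outside dimensions 133×170×144 mm, with a uniform wall and base thickness of 25 mm. The base is a full 133×170 slab on the floor; four walls sit on top of the base. The front and back walls (the −y and +y sides) span the full width; the two side walls fit between them.

The open box is on top of the stool.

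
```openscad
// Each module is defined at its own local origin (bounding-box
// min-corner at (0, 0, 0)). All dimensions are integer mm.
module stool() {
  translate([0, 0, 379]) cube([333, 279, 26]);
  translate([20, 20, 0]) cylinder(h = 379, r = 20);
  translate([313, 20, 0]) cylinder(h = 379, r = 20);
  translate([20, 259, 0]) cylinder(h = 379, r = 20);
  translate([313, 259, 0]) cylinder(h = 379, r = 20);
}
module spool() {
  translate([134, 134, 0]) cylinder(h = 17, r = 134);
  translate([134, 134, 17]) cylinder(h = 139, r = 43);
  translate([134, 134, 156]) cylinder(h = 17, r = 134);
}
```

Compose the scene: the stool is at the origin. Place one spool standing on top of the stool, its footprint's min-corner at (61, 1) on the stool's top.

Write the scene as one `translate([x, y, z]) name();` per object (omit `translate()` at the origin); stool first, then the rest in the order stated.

stool();
translate([61, 1, 405]) spool();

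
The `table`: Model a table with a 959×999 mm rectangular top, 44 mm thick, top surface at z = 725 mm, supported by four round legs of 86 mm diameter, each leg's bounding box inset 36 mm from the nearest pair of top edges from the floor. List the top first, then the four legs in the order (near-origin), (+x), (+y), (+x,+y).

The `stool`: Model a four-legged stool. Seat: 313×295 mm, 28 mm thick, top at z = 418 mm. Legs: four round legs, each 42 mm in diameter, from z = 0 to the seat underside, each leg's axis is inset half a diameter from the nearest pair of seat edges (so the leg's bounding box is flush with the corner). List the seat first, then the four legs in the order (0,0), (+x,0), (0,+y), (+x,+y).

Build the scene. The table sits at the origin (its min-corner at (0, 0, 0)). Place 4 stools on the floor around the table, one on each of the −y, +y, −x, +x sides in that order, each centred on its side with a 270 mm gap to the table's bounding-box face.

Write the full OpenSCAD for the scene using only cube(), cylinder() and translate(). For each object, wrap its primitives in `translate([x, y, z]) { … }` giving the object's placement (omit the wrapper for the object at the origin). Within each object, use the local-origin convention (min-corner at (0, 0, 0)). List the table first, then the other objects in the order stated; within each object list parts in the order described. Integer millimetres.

translate([0, 0, 681]) cube([959, 999, 44]);
translate([79, 79, 0]) cylinder(h = 681, r = 43);
translate([880, 79, 0]) cylinder(h = 681, r = 43);
translate([79, 920, 0]) cylinder(h = 681, r = 43);
translate([880, 920, 0]) cylinder(h = 681, r = 43);
translate([323, -565, 0]) {
  translate([0, 0, 390]) cube([313, 295, 28]);
  translate([21, 21, 0]) cylinder(h = 390, r = 21);
  translate([292, 21, 0]) cylinder(h = 390, r = 21);
  translate([21, 274, 0]) cylinder(h = 390, r = 21);
  translate([292, 274, 0]) cylinder(h = 390, r = 21);
}
translate([323, 1269, 0]) {
  translate([0, 0, 390]) cube([313, 295, 28]);
  translate([21, 21, 0]) cylinder(h = 390, r = 21);
  translate([292, 21, 0]) cylinder(h = 390, r = 21);
  translate([21, 274, 0]) cylinder(h = 390, r = 21);
  translate([292, 274, 0]) cylinder(h = 390, r = 21);
}
translate([-583, 352, 0]) {
  translate([0, 0, 390]) cube([313, 295, 28]);
  translate([21, 21, 0]) cylinder(h = 390, r = 21);
  translate([292, 21, 0]) cylinder(h = 390, r = 21);
  translate([21, 274, 0]) cylinder(h = 390, r = 21);
  translate([292, 274, 0]) cylinder(h = 390, r = 21);
}
translate([1229, 352, 0]) {
  translate([0, 0, 390]) cube([313, 295, 28]);
  translate([21, 21, 0]) cylinder(h = 390, r = 21);
  translate([292, 21, 0]) cylinder(h = 390, r = 21);
  translate([21, 274, 0]) cylinder(h = 390, r = 21);
  translate([292, 274, 0]) cylinder(h = 390, r = 21);
}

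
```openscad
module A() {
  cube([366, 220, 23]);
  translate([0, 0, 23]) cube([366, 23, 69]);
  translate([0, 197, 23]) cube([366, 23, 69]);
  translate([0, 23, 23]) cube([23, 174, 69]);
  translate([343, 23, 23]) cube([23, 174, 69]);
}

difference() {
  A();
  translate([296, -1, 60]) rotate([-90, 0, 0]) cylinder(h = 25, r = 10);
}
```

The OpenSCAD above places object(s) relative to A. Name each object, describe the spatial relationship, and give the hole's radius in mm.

The subtracted cylinder has r = 10 mm.

A is an open box. The open box has a circular hole through its front wall. The hole's radius is 10 mm.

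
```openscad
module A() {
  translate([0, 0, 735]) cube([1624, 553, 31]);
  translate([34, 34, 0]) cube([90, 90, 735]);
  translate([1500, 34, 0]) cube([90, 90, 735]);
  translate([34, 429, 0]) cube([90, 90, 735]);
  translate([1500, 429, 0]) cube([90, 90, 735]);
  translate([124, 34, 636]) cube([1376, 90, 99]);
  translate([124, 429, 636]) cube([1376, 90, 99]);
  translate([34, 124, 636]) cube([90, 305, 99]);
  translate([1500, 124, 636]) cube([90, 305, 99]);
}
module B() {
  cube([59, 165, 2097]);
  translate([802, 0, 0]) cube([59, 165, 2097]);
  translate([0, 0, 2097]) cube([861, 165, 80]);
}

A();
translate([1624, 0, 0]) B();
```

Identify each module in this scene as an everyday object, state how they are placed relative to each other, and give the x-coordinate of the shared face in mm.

A is a table. B is a door frame. The door frame is against the table's +x side, with their −y faces flush. The x-coordinate of the shared face is 1624 mm.

The table's +x face and the door frame's −x face are both at x = 1624 mm.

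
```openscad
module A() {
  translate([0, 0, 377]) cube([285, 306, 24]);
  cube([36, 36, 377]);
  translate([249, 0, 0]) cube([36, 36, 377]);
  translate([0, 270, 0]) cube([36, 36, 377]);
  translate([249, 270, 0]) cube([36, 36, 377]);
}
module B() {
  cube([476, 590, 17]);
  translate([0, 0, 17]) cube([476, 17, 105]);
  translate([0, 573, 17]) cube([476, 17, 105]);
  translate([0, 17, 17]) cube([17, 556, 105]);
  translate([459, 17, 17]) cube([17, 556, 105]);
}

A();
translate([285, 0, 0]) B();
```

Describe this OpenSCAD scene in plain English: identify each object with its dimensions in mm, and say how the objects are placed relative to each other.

A is a four-legged stool. The seat is a 285×306×24 mm slab whose top surface is at z = 401 mm; four square legs, each 36×36 mm in cross-section, run from the floor (z = 0) to the underside of the seat, each flush with a corner of the seat.

B is an open storage box with external size 476×590×122 mm and wall thickness 17 mm (the base is also 17 mm thick). The base covers the whole footprint; the four walls stand on the base, with the y-facing walls full-width and the x-facing walls fitting between their inner faces.

The open box is against the stool's +x side, with their −y faces flush.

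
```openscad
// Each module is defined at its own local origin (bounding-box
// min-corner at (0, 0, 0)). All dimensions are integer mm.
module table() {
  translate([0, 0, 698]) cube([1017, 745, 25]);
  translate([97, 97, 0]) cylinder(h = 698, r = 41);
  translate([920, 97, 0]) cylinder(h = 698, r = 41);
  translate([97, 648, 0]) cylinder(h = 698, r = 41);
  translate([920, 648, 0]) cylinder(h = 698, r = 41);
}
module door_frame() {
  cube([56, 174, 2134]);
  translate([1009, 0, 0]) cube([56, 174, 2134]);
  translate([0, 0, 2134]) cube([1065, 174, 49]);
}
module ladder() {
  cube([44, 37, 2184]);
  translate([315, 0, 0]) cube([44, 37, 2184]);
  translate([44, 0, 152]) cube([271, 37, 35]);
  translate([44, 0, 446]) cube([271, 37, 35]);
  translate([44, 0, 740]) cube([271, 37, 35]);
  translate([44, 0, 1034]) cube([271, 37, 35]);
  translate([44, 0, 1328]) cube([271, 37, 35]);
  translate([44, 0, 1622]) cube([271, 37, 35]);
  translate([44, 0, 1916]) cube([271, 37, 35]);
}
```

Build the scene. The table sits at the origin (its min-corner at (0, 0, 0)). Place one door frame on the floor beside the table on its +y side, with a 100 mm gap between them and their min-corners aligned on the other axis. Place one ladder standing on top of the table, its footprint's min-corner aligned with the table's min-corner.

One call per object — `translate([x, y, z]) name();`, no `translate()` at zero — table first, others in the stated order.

table();
translate([0, 845, 0]) door_frame();
translate([0, 0, 723]) ladder();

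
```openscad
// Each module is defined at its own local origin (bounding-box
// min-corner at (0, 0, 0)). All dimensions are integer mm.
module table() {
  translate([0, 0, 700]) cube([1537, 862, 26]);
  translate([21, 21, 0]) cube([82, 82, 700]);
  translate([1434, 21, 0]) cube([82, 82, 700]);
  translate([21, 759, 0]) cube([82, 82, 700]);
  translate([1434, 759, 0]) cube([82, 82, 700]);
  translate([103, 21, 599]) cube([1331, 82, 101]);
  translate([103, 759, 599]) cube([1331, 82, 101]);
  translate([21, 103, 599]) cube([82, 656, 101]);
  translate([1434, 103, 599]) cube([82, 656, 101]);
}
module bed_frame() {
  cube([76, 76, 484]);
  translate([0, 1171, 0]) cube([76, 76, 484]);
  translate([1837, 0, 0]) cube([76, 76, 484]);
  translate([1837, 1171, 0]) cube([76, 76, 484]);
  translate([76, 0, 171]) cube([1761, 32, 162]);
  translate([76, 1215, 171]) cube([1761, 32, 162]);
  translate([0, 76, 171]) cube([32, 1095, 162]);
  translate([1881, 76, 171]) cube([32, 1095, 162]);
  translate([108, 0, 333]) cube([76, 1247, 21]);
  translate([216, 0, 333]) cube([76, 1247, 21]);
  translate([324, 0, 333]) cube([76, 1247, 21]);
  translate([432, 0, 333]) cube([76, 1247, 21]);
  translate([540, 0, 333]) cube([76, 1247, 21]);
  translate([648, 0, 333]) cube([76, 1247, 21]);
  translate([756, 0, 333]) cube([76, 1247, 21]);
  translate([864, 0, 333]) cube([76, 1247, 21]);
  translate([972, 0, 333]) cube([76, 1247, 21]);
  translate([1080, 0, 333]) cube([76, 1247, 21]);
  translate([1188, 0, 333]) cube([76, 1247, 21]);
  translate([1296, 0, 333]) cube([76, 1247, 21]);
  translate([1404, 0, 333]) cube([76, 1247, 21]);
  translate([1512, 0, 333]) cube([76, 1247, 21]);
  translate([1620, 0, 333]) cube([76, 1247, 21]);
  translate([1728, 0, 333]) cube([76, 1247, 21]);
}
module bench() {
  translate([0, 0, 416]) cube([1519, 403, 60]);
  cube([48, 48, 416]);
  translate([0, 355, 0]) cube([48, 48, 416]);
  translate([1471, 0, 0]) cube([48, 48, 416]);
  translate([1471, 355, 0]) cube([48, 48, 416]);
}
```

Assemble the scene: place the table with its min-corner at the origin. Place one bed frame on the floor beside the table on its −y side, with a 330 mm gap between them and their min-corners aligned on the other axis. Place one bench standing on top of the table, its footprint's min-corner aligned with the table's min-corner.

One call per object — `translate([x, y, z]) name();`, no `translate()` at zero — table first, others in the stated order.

table();
translate([0, -1577, 0]) bed_frame();
translate([0, 0, 726]) bench();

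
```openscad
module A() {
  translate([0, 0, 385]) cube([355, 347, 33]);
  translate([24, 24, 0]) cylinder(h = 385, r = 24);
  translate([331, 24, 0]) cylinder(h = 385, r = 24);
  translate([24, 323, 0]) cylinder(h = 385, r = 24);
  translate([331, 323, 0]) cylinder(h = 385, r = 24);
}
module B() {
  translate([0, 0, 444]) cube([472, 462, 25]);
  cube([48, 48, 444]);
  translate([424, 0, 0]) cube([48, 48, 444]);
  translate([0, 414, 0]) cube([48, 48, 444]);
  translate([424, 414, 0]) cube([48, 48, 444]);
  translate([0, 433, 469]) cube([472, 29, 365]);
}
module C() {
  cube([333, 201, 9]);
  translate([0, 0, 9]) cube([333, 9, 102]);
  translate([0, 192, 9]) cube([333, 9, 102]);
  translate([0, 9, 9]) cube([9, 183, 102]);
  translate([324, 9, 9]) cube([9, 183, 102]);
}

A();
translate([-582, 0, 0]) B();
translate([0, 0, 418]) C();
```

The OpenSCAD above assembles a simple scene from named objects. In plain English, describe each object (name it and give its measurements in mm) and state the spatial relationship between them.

A is a four-legged stool. The seat is 355×347 mm, 33 mm thick, top at z = 418 mm. It stands on four round legs, each 48 mm in diameter, from z = 0 to the seat underside, each leg's axis is inset half a diameter from the nearest pair of seat edges (so the leg's bounding box is flush with the corner).

B is a chair: 472×462 mm seat, 25 mm thick, top at z = 469 mm, on four 48 mm square corner legs flush with the seat edges. A 29 mm thick backrest slab spans the full seat width, extending 365 mm above the seat top, its back face flush with the seat's +y edge.

C is an open storage box with external size 333×201×111 mm and wall thickness 9 mm (the base is also 9 mm thick). The base covers the whole footprint; the four walls stand on the base, with the y-facing walls full-width and the x-facing walls fitting between their inner faces.

The chair is on the floor beside the stool on its −x side. The open box is on top of the stool.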